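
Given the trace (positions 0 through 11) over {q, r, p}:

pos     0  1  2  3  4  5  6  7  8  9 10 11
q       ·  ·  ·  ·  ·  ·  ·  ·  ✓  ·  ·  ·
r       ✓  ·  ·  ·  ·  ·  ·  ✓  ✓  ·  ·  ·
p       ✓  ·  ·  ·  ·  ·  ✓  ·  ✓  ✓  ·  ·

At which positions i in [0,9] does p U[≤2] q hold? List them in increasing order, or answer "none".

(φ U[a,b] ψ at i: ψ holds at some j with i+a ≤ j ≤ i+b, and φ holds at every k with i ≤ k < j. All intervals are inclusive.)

Evaluate at each i in [0,9]:
  i=0: ✗ (no rhs in [0,2])
  i=1: ✗ (no rhs in [1,3])
  i=2: ✗ (no rhs in [2,4])
  i=3: ✗ (no rhs in [3,5])
  i=4: ✗ (no rhs in [4,6])
  i=5: ✗ (no rhs in [5,7])
  i=6: ✗ (lhs fails at k=7 before rhs at j=8)
  i=7: ✗ (lhs fails at k=7 before rhs at j=8)
  i=8: ✓ (rhs at j=8)
  i=9: ✗ (no rhs in [9,11])

8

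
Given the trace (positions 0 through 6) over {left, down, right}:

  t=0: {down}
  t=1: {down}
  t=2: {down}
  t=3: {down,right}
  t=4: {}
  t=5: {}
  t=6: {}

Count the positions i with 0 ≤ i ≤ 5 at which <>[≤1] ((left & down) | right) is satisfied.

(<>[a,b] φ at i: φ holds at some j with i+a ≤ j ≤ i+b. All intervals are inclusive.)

Evaluate at each i in [0,5]:
  i=0: ✗ (none in [0,1])
  i=1: ✗ (none in [1,2])
  i=2: ✓ (witness j=3)
  i=3: ✓ (witness j=3)
  i=4: ✗ (none in [4,5])
  i=5: ✗ (none in [5,6])
Positions where it holds: {2, 3} → 2.

2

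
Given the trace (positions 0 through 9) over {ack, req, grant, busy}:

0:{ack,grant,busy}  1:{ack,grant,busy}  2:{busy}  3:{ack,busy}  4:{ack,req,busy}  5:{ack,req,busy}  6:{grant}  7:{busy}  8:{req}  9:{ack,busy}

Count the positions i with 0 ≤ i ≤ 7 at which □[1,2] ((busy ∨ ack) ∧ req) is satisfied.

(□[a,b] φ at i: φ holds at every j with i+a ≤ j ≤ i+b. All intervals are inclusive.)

Evaluate at each i in [0,7]:
  i=0: ✗ (fails at j=1)
  i=1: ✗ (fails at j=2)
  i=2: ✗ (fails at j=3)
  i=3: ✓ (all of [4,5])
  i=4: ✗ (fails at j=6)
  i=5: ✗ (fails at j=6)
  i=6: ✗ (fails at j=7)
  i=7: ✗ (fails at j=8)
Positions where it holds: {3} → 1.

1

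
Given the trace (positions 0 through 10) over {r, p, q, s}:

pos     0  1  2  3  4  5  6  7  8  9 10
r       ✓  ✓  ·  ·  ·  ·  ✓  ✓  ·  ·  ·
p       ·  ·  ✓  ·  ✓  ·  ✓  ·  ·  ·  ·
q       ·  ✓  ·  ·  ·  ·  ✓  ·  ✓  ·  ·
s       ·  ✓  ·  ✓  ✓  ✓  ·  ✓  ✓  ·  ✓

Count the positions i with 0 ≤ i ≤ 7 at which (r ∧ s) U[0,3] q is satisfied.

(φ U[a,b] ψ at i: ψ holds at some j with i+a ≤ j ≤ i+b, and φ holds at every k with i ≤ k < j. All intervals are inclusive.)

3

Evaluate at each i in [0,7]:
  i=0: ✗ (lhs fails at k=0 before rhs at j=1)
  i=1: ✓ (rhs at j=1)
  i=2: ✗ (no rhs in [2,5])
  i=3: ✗ (lhs fails at k=3 before rhs at j=6)
  i=4: ✗ (lhs fails at k=4 before rhs at j=6)
  i=5: ✗ (lhs fails at k=5 before rhs at j=6)
  i=6: ✓ (rhs at j=6)
  i=7: ✓ (rhs at j=8; lhs holds on [7,7])
Positions where it holds: {1, 6, 7} → 3.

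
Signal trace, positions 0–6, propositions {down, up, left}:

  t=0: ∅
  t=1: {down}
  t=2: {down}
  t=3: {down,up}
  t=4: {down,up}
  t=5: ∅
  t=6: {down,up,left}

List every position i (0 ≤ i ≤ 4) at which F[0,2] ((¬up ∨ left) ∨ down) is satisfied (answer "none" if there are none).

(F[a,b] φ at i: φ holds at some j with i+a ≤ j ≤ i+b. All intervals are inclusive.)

0, 1, 2, 3, 4

Evaluate at each i in [0,4]:
  i=0: ✓ (witness j=0)
  i=1: ✓ (witness j=1)
  i=2: ✓ (witness j=2)
  i=3: ✓ (witness j=3)
  i=4: ✓ (witness j=4)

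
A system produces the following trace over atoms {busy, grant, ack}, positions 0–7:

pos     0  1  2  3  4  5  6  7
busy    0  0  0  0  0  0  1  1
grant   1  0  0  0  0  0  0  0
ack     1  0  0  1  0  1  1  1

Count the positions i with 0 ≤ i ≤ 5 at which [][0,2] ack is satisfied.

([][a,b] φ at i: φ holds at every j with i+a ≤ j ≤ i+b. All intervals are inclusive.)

1

Evaluate at each i in [0,5]:
  i=0: ✗ (fails at j=1)
  i=1: ✗ (fails at j=1)
  i=2: ✗ (fails at j=2)
  i=3: ✗ (fails at j=4)
  i=4: ✗ (fails at j=4)
  i=5: ✓ (all of [5,7])
Positions where it holds: {5} → 1.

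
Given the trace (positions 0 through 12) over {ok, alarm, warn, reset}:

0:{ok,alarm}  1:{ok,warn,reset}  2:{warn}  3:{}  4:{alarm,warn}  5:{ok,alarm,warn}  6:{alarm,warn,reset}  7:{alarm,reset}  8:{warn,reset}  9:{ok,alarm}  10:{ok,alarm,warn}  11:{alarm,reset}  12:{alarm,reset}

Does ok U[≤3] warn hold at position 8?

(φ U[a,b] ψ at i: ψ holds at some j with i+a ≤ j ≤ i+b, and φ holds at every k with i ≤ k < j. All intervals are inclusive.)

Yes

Need some j in [8,11] with warn, and ok at every k in [8,j-1].
  j=8: warn holds; no prefix to check → satisfied.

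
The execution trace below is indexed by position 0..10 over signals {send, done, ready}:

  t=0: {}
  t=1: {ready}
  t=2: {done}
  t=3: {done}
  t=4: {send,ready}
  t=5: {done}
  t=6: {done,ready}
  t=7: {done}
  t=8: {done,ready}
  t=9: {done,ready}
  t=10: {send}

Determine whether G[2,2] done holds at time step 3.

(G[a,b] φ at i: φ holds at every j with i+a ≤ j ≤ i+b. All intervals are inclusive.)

Check done at every j in [5,5]:
  j=5: true
All positions satisfy it → formula holds.

Holds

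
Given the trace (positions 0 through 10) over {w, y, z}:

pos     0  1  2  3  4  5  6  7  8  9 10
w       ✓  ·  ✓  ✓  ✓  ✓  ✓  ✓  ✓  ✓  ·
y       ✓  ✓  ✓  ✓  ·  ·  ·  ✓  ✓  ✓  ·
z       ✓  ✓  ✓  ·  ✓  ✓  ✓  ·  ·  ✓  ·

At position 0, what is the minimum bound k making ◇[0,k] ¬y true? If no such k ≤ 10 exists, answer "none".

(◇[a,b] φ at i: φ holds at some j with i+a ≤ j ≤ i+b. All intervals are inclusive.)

Scan j = 0,1,… for ¬y:
  j=0: fails
  j=1: fails
  j=2: fails
  j=3: fails
  j=4: holds
First hit at j=4, so smallest k = 4-0 = 4.

4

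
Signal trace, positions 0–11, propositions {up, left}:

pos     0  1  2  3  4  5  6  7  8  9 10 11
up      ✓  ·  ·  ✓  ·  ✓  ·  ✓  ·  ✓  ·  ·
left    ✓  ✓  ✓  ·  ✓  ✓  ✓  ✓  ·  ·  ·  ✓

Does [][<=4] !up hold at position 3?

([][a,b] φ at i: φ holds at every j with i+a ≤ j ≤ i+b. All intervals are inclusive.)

Does not hold

Check !up at every j in [3,7]:
  j=3: false
  j=4: true
  j=5: false
  j=6: true
  j=7: false
Fails at j=3 → formula fails.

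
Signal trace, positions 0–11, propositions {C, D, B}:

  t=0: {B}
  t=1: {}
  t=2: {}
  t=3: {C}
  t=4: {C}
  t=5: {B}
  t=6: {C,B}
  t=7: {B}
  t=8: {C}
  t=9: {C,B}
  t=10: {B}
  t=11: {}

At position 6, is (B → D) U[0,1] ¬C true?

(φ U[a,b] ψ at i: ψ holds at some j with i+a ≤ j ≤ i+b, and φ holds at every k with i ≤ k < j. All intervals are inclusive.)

No

Need some j in [6,7] with ¬C, and (B → D) at every k in [6,j-1].
  j=6: ¬C false.
  j=7: ¬C holds, but (B → D) fails at k=6 → not this j.
No j in the window works → until fails.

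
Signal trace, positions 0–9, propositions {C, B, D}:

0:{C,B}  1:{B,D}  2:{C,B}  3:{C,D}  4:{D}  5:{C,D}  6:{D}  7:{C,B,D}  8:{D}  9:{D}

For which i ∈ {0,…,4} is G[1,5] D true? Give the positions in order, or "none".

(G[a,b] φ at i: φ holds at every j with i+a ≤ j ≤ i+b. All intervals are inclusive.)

2, 3, 4

Evaluate at each i in [0,4]:
  i=0: ✗ (fails at j=2)
  i=1: ✗ (fails at j=2)
  i=2: ✓ (all of [3,7])
  i=3: ✓ (all of [4,8])
  i=4: ✓ (all of [5,9])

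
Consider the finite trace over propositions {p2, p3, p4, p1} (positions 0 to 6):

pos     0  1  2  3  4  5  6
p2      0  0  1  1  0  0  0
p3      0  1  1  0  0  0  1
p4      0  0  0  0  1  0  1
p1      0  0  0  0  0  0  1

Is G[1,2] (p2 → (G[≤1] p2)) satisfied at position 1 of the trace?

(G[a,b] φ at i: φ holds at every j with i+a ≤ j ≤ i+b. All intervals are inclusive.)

False

Check (p2 → (G[≤1] p2)) at every j in [2,3]:
  j=2: antecedent true; consequent holds on [2,3] → ✓
  j=3: antecedent true; consequent fails at 4 → ✗
Fails at j=3 → formula fails.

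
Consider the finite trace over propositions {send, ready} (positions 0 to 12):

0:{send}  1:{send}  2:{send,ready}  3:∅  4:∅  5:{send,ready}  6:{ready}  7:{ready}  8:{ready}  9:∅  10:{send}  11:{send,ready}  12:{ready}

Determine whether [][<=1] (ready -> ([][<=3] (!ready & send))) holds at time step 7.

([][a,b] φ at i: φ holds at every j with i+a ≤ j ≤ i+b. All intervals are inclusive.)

Check (ready -> ([][<=3] (!ready & send))) at every j in [7,8]:
  j=7: antecedent true; consequent fails at 7 → ✗
  j=8: antecedent true; consequent fails at 8 → ✗
Fails at j=7 → formula fails.

No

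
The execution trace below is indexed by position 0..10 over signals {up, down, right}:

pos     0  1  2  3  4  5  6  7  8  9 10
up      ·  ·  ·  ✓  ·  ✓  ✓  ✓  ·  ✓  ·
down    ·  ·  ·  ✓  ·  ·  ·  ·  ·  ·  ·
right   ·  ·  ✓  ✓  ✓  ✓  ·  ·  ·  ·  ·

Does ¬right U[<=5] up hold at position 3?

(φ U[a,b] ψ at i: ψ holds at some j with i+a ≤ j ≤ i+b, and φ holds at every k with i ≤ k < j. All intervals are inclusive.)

True

Need some j in [3,8] with up, and ¬right at every k in [3,j-1].
  j=3: up holds; no prefix to check → satisfied.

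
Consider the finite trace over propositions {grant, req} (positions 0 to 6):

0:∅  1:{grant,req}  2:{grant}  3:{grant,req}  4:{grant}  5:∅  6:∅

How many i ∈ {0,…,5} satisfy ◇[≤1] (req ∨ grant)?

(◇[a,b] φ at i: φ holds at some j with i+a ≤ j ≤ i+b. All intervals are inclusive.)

5

Evaluate at each i in [0,5]:
  i=0: ✓ (witness j=1)
  i=1: ✓ (witness j=1)
  i=2: ✓ (witness j=2)
  i=3: ✓ (witness j=3)
  i=4: ✓ (witness j=4)
  i=5: ✗ (none in [5,6])
Positions where it holds: {0, 1, 2, 3, 4} → 5.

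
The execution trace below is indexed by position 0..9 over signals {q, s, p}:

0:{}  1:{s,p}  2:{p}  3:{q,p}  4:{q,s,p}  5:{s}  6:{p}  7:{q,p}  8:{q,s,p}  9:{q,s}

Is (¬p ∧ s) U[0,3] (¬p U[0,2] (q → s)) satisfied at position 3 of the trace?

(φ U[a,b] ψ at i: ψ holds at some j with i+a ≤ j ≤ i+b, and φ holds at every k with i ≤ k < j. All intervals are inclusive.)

Need some j in [3,6] with (¬p U[0,2] (q → s)), and (¬p ∧ s) at every k in [3,j-1].
  j=3: (¬p U[0,2] (q → s)) — fails.
  j=4: (¬p U[0,2] (q → s)) holds, but (¬p ∧ s) fails at k=3 → not this j.
  j=5: (¬p U[0,2] (q → s)) holds, but (¬p ∧ s) fails at k=3 → not this j.
  j=6: (¬p U[0,2] (q → s)) holds, but (¬p ∧ s) fails at k=3 → not this j.
No j in the window works → until fails.

False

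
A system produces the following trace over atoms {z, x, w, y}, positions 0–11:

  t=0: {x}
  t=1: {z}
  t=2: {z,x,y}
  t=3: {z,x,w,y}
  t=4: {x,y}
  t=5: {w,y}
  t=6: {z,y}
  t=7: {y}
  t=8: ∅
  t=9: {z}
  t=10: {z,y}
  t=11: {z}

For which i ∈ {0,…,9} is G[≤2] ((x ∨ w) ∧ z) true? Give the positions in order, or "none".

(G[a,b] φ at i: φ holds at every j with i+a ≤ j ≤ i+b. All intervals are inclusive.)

Evaluate at each i in [0,9]:
  i=0: ✗ (fails at j=0)
  i=1: ✗ (fails at j=1)
  i=2: ✗ (fails at j=4)
  i=3: ✗ (fails at j=4)
  i=4: ✗ (fails at j=4)
  i=5: ✗ (fails at j=5)
  i=6: ✗ (fails at j=6)
  i=7: ✗ (fails at j=7)
  i=8: ✗ (fails at j=8)
  i=9: ✗ (fails at j=9)

none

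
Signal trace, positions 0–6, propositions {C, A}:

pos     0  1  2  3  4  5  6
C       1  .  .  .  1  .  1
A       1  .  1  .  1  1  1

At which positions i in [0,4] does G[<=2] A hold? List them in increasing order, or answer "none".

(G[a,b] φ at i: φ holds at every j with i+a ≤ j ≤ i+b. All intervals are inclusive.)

4

Evaluate at each i in [0,4]:
  i=0: ✗ (fails at j=1)
  i=1: ✗ (fails at j=1)
  i=2: ✗ (fails at j=3)
  i=3: ✗ (fails at j=3)
  i=4: ✓ (all of [4,6])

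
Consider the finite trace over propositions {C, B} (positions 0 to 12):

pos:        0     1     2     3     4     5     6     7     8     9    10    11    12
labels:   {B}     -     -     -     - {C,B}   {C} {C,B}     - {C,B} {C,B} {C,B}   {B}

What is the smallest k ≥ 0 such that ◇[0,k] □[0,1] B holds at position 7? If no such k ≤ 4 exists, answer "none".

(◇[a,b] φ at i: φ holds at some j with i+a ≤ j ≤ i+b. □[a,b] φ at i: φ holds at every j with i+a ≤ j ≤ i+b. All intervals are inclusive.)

Scan j = 7,8,… for □[0,1] B:
  j=7: fails
  j=8: fails
  j=9: holds
First hit at j=9, so smallest k = 9-7 = 2.

2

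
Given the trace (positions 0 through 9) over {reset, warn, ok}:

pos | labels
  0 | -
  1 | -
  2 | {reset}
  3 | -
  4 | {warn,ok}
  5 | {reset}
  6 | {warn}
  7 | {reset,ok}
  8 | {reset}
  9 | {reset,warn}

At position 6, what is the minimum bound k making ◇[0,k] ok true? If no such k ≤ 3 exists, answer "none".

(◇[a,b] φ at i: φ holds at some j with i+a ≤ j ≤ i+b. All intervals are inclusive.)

Scan j = 6,7,… for ok:
  j=6: fails
  j=7: holds
First hit at j=7, so smallest k = 7-6 = 1.

1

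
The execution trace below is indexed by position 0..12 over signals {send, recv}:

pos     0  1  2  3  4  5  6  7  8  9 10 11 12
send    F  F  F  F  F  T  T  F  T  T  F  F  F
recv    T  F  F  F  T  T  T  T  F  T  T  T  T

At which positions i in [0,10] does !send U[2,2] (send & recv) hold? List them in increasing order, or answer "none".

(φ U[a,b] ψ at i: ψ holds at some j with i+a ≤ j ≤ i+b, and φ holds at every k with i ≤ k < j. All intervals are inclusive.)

Evaluate at each i in [0,10]:
  i=0: ✗ (no rhs in [2,2])
  i=1: ✗ (no rhs in [3,3])
  i=2: ✗ (no rhs in [4,4])
  i=3: ✓ (rhs at j=5; lhs holds on [3,4])
  i=4: ✗ (lhs fails at k=5 before rhs at j=6)
  i=5: ✗ (no rhs in [7,7])
  i=6: ✗ (no rhs in [8,8])
  i=7: ✗ (lhs fails at k=8 before rhs at j=9)
  i=8: ✗ (no rhs in [10,10])
  i=9: ✗ (no rhs in [11,11])
  i=10: ✗ (no rhs in [12,12])

3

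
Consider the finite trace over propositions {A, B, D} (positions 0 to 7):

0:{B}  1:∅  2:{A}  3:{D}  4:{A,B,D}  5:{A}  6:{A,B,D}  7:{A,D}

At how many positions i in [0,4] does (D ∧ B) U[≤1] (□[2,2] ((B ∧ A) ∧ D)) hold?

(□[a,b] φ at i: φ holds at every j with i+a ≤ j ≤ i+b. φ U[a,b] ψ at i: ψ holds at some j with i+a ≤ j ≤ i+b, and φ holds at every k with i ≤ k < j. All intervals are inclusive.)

Evaluate at each i in [0,4]:
  i=0: ✗ (no rhs in [0,1])
  i=1: ✗ (lhs fails at k=1 before rhs at j=2)
  i=2: ✓ (rhs at j=2)
  i=3: ✗ (lhs fails at k=3 before rhs at j=4)
  i=4: ✓ (rhs at j=4)
Positions where it holds: {2, 4} → 2.

2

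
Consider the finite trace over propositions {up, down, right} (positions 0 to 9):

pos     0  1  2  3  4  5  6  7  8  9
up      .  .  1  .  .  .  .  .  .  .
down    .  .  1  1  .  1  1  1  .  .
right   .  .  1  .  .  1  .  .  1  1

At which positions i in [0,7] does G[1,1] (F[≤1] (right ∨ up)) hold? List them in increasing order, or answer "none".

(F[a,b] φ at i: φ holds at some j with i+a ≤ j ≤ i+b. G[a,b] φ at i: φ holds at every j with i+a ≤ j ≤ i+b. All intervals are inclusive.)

Evaluate at each i in [0,7]:
  i=0: ✓ (all of [1,1])
  i=1: ✓ (all of [2,2])
  i=2: ✗ (fails at j=3)
  i=3: ✓ (all of [4,4])
  i=4: ✓ (all of [5,5])
  i=5: ✗ (fails at j=6)
  i=6: ✓ (all of [7,7])
  i=7: ✓ (all of [8,8])

0, 1, 3, 4, 6, 7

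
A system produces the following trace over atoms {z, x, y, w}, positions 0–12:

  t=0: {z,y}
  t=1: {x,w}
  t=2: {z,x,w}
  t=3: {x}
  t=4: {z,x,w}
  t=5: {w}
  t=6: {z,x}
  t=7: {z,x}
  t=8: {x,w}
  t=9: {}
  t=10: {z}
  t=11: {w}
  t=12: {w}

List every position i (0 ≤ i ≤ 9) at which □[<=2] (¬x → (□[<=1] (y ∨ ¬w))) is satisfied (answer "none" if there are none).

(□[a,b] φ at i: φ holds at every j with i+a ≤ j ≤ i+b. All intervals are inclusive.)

Evaluate at each i in [0,9]:
  i=0: ✗ (fails at j=0)
  i=1: ✓ (all of [1,3])
  i=2: ✓ (all of [2,4])
  i=3: ✗ (fails at j=5)
  i=4: ✗ (fails at j=5)
  i=5: ✗ (fails at j=5)
  i=6: ✓ (all of [6,8])
  i=7: ✓ (all of [7,9])
  i=8: ✗ (fails at j=10)
  i=9: ✗ (fails at j=10)

1, 2, 6, 7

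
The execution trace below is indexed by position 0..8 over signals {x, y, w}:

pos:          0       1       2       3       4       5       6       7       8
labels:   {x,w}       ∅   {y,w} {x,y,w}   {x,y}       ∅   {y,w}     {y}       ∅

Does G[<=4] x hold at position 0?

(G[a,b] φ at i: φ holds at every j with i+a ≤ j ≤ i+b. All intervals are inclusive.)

Check x at every j in [0,4]:
  j=0: true
  j=1: false
  j=2: false
  j=3: true
  j=4: true
Fails at j=1 → formula fails.

Does not hold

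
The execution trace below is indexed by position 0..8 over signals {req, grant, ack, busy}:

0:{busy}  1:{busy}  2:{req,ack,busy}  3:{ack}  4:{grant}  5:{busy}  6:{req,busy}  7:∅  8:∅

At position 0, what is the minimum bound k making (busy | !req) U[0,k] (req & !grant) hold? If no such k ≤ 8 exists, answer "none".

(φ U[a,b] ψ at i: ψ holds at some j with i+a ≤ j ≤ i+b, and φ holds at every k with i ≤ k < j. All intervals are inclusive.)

Need earliest j ≥ 0 with (req & !grant), and (busy | !req) at every k in [0,j-1].
  j=0: rhs fails.
  j=1: rhs fails.
  j=2: rhs holds; lhs holds on [0,1]. k = 2.

2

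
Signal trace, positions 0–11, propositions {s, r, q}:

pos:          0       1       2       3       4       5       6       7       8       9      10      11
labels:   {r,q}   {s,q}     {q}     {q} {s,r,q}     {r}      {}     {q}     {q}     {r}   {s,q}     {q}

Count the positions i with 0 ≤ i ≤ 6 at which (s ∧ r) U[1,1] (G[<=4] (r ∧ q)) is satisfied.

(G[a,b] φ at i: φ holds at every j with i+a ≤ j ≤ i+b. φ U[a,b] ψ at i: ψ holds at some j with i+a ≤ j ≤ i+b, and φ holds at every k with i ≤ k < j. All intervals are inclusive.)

Evaluate at each i in [0,6]:
  i=0: ✗ (no rhs in [1,1])
  i=1: ✗ (no rhs in [2,2])
  i=2: ✗ (no rhs in [3,3])
  i=3: ✗ (no rhs in [4,4])
  i=4: ✗ (no rhs in [5,5])
  i=5: ✗ (no rhs in [6,6])
  i=6: ✗ (no rhs in [7,7])
Positions where it holds: {} → 0.

0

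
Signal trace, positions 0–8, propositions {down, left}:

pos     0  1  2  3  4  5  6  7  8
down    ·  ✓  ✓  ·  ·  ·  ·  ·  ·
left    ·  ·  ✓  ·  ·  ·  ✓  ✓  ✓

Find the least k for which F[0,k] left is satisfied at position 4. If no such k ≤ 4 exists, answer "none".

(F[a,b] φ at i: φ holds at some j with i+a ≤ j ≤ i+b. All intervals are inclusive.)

Scan j = 4,5,… for left:
  j=4: fails
  j=5: fails
  j=6: holds
First hit at j=6, so smallest k = 6-4 = 2.

2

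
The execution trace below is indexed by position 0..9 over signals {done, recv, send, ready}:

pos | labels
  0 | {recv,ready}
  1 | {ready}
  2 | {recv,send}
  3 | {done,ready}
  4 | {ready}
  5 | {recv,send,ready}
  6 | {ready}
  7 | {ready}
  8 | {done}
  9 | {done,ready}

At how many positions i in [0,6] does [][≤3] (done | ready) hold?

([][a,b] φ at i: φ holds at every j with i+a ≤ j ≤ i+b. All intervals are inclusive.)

4

Evaluate at each i in [0,6]:
  i=0: ✗ (fails at j=2)
  i=1: ✗ (fails at j=2)
  i=2: ✗ (fails at j=2)
  i=3: ✓ (all of [3,6])
  i=4: ✓ (all of [4,7])
  i=5: ✓ (all of [5,8])
  i=6: ✓ (all of [6,9])
Positions where it holds: {3, 4, 5, 6} → 4.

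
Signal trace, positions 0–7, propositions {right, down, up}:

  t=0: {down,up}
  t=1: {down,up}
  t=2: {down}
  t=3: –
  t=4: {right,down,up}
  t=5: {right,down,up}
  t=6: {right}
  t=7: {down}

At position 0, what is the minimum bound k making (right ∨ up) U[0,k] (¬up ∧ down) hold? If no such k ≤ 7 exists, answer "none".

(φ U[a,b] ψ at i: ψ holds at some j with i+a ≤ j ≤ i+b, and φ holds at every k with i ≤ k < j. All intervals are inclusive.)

2

Need earliest j ≥ 0 with (¬up ∧ down), and (right ∨ up) at every k in [0,j-1].
  j=0: rhs fails.
  j=1: rhs fails.
  j=2: rhs holds; lhs holds on [0,1]. k = 2.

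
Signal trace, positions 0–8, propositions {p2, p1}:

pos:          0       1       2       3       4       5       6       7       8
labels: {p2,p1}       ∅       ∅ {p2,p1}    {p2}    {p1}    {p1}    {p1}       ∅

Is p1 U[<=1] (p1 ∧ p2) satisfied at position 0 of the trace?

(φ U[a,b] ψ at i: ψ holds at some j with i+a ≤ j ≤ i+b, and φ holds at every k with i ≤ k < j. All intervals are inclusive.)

Holds

Need some j in [0,1] with (p1 ∧ p2), and p1 at every k in [0,j-1].
  j=0: (p1 ∧ p2) holds; no prefix to check → satisfied.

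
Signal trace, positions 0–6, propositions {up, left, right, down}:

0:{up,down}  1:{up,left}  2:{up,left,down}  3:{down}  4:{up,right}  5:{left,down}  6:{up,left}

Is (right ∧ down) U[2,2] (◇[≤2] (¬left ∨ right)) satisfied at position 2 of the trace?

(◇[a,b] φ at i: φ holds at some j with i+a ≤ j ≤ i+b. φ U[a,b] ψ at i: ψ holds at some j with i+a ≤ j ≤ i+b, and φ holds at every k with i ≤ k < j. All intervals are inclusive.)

False

Need some j in [4,4] with ◇[≤2] (¬left ∨ right), and (right ∧ down) at every k in [2,j-1].
  j=4: ◇[≤2] (¬left ∨ right) holds, but (right ∧ down) fails at k=2 → not this j.
No j in the window works → until fails.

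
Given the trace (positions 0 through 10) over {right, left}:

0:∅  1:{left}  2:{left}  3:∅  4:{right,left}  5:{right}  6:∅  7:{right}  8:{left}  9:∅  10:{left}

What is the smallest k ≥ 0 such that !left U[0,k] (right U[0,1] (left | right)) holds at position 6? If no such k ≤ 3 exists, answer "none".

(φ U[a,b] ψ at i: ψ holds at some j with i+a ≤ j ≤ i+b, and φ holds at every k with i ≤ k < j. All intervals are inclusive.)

1

Need earliest j ≥ 6 with (right U[0,1] (left | right)), and !left at every k in [6,j-1].
  j=6: rhs fails.
  j=7: rhs holds; lhs holds on [6,6]. k = 1.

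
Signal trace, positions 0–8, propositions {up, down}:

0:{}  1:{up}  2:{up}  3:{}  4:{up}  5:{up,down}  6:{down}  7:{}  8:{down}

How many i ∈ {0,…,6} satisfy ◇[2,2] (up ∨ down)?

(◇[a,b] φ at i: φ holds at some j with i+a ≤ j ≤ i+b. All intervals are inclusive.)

Evaluate at each i in [0,6]:
  i=0: ✓ (witness j=2)
  i=1: ✗ (none in [3,3])
  i=2: ✓ (witness j=4)
  i=3: ✓ (witness j=5)
  i=4: ✓ (witness j=6)
  i=5: ✗ (none in [7,7])
  i=6: ✓ (witness j=8)
Positions where it holds: {0, 2, 3, 4, 6} → 5.

5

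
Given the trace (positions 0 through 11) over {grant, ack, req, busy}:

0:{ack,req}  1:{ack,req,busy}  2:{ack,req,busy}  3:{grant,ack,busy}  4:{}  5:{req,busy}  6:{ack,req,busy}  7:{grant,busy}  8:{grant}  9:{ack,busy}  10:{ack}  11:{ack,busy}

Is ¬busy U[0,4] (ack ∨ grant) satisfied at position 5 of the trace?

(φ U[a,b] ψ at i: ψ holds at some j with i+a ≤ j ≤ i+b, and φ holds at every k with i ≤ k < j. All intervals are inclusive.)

Need some j in [5,9] with (ack ∨ grant), and ¬busy at every k in [5,j-1].
  j=5: (ack ∨ grant) false.
  j=6: (ack ∨ grant) holds, but ¬busy fails at k=5 → not this j.
  j=7: (ack ∨ grant) holds, but ¬busy fails at k=5 → not this j.
  j=8: (ack ∨ grant) holds, but ¬busy fails at k=5 → not this j.
  j=9: (ack ∨ grant) holds, but ¬busy fails at k=5 → not this j.
No j in the window works → until fails.

No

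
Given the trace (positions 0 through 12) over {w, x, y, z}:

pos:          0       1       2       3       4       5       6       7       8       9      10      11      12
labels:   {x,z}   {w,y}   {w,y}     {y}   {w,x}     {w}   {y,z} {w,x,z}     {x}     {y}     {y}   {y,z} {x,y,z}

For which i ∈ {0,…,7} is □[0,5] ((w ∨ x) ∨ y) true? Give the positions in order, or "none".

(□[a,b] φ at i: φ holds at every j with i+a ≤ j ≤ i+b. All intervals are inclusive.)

Evaluate at each i in [0,7]:
  i=0: ✓ (all of [0,5])
  i=1: ✓ (all of [1,6])
  i=2: ✓ (all of [2,7])
  i=3: ✓ (all of [3,8])
  i=4: ✓ (all of [4,9])
  i=5: ✓ (all of [5,10])
  i=6: ✓ (all of [6,11])
  i=7: ✓ (all of [7,12])

0, 1, 2, 3, 4, 5, 6, 7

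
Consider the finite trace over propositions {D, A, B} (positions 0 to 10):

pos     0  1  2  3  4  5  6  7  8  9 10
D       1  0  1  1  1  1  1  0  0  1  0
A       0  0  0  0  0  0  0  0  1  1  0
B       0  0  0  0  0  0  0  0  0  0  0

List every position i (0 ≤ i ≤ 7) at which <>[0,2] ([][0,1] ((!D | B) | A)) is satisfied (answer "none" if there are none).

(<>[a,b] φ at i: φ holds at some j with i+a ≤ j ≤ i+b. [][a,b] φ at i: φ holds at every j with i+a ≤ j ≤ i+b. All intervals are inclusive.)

Evaluate at each i in [0,7]:
  i=0: ✗ (none in [0,2])
  i=1: ✗ (none in [1,3])
  i=2: ✗ (none in [2,4])
  i=3: ✗ (none in [3,5])
  i=4: ✗ (none in [4,6])
  i=5: ✓ (witness j=7)
  i=6: ✓ (witness j=7)
  i=7: ✓ (witness j=7)

5, 6, 7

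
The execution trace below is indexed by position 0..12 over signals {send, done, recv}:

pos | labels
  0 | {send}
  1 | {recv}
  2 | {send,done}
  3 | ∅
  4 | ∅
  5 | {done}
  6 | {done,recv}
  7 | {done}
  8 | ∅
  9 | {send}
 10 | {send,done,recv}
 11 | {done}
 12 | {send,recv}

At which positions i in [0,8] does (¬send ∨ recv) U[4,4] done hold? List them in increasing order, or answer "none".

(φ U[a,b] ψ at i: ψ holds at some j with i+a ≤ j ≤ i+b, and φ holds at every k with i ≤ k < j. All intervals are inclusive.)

Evaluate at each i in [0,8]:
  i=0: ✗ (no rhs in [4,4])
  i=1: ✗ (lhs fails at k=2 before rhs at j=5)
  i=2: ✗ (lhs fails at k=2 before rhs at j=6)
  i=3: ✓ (rhs at j=7; lhs holds on [3,6])
  i=4: ✗ (no rhs in [8,8])
  i=5: ✗ (no rhs in [9,9])
  i=6: ✗ (lhs fails at k=9 before rhs at j=10)
  i=7: ✗ (lhs fails at k=9 before rhs at j=11)
  i=8: ✗ (no rhs in [12,12])

3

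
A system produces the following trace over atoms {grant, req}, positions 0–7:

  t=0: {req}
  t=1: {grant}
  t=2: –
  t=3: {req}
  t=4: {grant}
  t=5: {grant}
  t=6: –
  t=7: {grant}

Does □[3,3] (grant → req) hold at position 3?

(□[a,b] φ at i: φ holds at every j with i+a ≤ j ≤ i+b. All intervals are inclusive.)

Check (grant → req) at every j in [6,6]:
  j=6: antecedent false → ✓
All positions satisfy it → formula holds.

Yes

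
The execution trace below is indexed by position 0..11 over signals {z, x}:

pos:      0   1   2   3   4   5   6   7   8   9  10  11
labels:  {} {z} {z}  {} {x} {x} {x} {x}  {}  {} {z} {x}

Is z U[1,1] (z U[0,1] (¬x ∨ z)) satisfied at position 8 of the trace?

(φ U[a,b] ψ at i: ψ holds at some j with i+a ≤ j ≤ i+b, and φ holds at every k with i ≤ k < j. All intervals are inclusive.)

No

Need some j in [9,9] with (z U[0,1] (¬x ∨ z)), and z at every k in [8,j-1].
  j=9: (z U[0,1] (¬x ∨ z)) holds, but z fails at k=8 → not this j.
No j in the window works → until fails.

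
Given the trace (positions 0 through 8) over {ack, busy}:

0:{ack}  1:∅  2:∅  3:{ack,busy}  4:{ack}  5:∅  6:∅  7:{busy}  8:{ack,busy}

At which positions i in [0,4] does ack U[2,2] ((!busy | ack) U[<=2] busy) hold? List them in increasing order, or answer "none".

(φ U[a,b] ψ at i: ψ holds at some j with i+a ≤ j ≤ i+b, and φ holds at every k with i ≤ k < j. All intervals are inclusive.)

3

Evaluate at each i in [0,4]:
  i=0: ✗ (lhs fails at k=1 before rhs at j=2)
  i=1: ✗ (lhs fails at k=1 before rhs at j=3)
  i=2: ✗ (no rhs in [4,4])
  i=3: ✓ (rhs at j=5; lhs holds on [3,4])
  i=4: ✗ (lhs fails at k=5 before rhs at j=6)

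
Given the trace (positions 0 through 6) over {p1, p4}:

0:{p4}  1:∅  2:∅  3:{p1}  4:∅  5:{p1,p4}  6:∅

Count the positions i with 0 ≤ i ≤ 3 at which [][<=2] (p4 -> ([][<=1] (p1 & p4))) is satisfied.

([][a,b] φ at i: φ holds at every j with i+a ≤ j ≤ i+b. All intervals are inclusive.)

2

Evaluate at each i in [0,3]:
  i=0: ✗ (fails at j=0)
  i=1: ✓ (all of [1,3])
  i=2: ✓ (all of [2,4])
  i=3: ✗ (fails at j=5)
Positions where it holds: {1, 2} → 2.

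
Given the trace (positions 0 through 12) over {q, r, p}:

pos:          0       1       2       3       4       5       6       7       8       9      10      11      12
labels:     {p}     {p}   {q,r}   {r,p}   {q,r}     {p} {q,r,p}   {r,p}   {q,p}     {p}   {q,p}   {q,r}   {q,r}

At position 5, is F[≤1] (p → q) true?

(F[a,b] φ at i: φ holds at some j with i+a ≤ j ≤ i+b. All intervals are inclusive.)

True

Check (p → q) at each j in [5,6]:
  j=5: false
  j=6: true
Found at j=6 → formula holds.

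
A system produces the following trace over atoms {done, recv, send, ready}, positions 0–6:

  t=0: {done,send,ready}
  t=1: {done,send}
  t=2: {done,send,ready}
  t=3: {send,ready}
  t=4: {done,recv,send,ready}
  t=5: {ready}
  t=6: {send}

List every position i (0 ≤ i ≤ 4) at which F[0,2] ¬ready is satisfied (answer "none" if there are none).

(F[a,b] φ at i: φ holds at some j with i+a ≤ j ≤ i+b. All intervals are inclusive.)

Evaluate at each i in [0,4]:
  i=0: ✓ (witness j=1)
  i=1: ✓ (witness j=1)
  i=2: ✗ (none in [2,4])
  i=3: ✗ (none in [3,5])
  i=4: ✓ (witness j=6)

0, 1, 4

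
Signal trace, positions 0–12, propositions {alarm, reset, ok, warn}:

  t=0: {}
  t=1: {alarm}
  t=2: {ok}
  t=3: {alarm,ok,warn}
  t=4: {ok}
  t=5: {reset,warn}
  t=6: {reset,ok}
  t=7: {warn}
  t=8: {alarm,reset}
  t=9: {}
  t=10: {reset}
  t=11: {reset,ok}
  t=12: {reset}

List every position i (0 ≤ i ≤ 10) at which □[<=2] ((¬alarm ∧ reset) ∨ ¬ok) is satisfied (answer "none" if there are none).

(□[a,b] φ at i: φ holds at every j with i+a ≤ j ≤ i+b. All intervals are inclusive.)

Evaluate at each i in [0,10]:
  i=0: ✗ (fails at j=2)
  i=1: ✗ (fails at j=2)
  i=2: ✗ (fails at j=2)
  i=3: ✗ (fails at j=3)
  i=4: ✗ (fails at j=4)
  i=5: ✓ (all of [5,7])
  i=6: ✓ (all of [6,8])
  i=7: ✓ (all of [7,9])
  i=8: ✓ (all of [8,10])
  i=9: ✓ (all of [9,11])
  i=10: ✓ (all of [10,12])

5, 6, 7, 8, 9, 10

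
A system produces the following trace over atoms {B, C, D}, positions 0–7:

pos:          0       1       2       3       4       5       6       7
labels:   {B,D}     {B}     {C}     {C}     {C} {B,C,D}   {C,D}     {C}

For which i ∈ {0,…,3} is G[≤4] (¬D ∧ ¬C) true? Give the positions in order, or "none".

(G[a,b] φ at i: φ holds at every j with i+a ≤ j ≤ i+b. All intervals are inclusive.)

none

Evaluate at each i in [0,3]:
  i=0: ✗ (fails at j=0)
  i=1: ✗ (fails at j=2)
  i=2: ✗ (fails at j=2)
  i=3: ✗ (fails at j=3)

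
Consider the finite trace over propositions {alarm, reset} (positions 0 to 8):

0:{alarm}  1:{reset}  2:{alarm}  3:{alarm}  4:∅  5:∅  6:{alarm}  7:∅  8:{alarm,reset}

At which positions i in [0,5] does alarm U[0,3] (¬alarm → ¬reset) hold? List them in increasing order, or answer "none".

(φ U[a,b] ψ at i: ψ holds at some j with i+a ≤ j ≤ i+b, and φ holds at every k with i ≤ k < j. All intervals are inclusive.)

0, 2, 3, 4, 5

Evaluate at each i in [0,5]:
  i=0: ✓ (rhs at j=0)
  i=1: ✗ (lhs fails at k=1 before rhs at j=2)
  i=2: ✓ (rhs at j=2)
  i=3: ✓ (rhs at j=3)
  i=4: ✓ (rhs at j=4)
  i=5: ✓ (rhs at j=5)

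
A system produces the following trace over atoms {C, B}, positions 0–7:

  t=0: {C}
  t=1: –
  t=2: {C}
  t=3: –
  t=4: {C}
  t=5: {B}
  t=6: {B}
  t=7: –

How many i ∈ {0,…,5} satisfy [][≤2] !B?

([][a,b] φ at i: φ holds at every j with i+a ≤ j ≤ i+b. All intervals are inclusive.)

3

Evaluate at each i in [0,5]:
  i=0: ✓ (all of [0,2])
  i=1: ✓ (all of [1,3])
  i=2: ✓ (all of [2,4])
  i=3: ✗ (fails at j=5)
  i=4: ✗ (fails at j=5)
  i=5: ✗ (fails at j=5)
Positions where it holds: {0, 1, 2} → 3.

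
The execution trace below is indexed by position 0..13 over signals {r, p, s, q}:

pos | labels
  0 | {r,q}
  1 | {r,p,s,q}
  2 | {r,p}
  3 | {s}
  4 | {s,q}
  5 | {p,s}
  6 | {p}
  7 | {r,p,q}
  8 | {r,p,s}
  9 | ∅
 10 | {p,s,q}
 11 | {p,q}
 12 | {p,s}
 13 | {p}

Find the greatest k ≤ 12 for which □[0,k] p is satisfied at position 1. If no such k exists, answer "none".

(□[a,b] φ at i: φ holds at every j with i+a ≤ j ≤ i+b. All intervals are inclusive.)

1

p must hold from j=1 onward; find where it first fails.
  j=1: holds
  j=2: holds
  j=3: fails
Holds on [1,2], so largest k = 1.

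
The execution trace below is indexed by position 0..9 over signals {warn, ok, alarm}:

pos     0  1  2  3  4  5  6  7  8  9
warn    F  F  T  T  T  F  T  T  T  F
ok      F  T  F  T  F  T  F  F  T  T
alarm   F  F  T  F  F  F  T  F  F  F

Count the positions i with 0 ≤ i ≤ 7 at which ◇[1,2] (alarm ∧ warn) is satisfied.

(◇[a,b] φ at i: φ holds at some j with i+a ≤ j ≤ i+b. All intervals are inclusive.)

Evaluate at each i in [0,7]:
  i=0: ✓ (witness j=2)
  i=1: ✓ (witness j=2)
  i=2: ✗ (none in [3,4])
  i=3: ✗ (none in [4,5])
  i=4: ✓ (witness j=6)
  i=5: ✓ (witness j=6)
  i=6: ✗ (none in [7,8])
  i=7: ✗ (none in [8,9])
Positions where it holds: {0, 1, 4, 5} → 4.

4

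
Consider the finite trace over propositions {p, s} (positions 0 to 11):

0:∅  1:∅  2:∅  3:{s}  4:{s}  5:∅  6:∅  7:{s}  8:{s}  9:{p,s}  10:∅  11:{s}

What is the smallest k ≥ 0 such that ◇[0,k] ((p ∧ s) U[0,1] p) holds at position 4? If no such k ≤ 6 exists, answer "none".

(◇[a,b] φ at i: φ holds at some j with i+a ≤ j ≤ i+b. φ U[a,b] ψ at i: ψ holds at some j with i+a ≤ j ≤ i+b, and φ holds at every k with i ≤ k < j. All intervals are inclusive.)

Scan j = 4,5,… for ((p ∧ s) U[0,1] p):
  j=4: fails
  j=5: fails
  j=6: fails
  j=7: fails
  j=8: fails
  j=9: holds
First hit at j=9, so smallest k = 9-4 = 5.

5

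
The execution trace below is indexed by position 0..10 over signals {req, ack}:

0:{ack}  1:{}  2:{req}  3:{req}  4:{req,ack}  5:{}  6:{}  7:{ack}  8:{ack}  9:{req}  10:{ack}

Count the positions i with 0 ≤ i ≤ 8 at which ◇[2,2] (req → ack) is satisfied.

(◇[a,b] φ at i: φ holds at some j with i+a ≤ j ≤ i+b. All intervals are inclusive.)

6

Evaluate at each i in [0,8]:
  i=0: ✗ (none in [2,2])
  i=1: ✗ (none in [3,3])
  i=2: ✓ (witness j=4)
  i=3: ✓ (witness j=5)
  i=4: ✓ (witness j=6)
  i=5: ✓ (witness j=7)
  i=6: ✓ (witness j=8)
  i=7: ✗ (none in [9,9])
  i=8: ✓ (witness j=10)
Positions where it holds: {2, 3, 4, 5, 6, 8} → 6.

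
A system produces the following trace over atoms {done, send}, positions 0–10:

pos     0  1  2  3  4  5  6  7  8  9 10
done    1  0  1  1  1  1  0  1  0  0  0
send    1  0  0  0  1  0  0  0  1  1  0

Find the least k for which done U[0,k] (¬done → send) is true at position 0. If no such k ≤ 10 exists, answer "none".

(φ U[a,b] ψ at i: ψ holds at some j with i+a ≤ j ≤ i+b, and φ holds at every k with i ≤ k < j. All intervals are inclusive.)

0

Need earliest j ≥ 0 with (¬done → send), and done at every k in [0,j-1].
  j=0: rhs holds (empty prefix). k = 0.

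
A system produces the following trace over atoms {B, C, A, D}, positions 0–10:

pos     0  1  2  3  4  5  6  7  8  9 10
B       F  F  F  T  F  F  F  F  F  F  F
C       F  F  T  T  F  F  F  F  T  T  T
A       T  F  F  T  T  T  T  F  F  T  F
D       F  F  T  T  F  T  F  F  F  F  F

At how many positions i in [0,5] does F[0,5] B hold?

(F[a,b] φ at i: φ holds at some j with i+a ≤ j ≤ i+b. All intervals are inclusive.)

Evaluate at each i in [0,5]:
  i=0: ✓ (witness j=3)
  i=1: ✓ (witness j=3)
  i=2: ✓ (witness j=3)
  i=3: ✓ (witness j=3)
  i=4: ✗ (none in [4,9])
  i=5: ✗ (none in [5,10])
Positions where it holds: {0, 1, 2, 3} → 4.

4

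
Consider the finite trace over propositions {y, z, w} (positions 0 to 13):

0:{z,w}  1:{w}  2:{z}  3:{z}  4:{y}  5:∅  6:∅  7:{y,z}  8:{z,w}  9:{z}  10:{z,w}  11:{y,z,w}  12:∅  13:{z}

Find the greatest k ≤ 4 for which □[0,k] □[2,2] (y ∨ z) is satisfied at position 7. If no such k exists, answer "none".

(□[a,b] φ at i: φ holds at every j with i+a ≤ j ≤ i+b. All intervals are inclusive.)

□[2,2] (y ∨ z) must hold from j=7 onward; find where it first fails.
  j=7: holds
  j=8: holds
  j=9: holds
  j=10: fails
Holds on [7,9], so largest k = 2.

2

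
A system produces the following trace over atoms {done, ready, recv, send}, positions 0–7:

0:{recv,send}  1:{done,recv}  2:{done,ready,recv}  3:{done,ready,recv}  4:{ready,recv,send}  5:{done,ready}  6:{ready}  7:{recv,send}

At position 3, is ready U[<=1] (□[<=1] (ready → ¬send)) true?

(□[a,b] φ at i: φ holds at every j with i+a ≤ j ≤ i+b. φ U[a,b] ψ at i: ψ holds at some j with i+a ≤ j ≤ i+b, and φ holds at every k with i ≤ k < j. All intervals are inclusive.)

Need some j in [3,4] with □[<=1] (ready → ¬send), and ready at every k in [3,j-1].
  j=3: □[<=1] (ready → ¬send) — fails at 4.
  j=4: □[<=1] (ready → ¬send) — fails at 4.
No j in the window works → until fails.

No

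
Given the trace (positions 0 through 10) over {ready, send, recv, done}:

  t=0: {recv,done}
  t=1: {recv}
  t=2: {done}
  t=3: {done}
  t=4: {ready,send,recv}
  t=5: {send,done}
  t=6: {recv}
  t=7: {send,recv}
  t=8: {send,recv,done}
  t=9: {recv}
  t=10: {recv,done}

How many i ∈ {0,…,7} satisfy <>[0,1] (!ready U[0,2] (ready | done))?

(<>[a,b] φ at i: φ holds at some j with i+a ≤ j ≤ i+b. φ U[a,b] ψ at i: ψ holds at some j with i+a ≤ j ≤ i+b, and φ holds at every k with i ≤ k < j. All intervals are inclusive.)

Evaluate at each i in [0,7]:
  i=0: ✓ (witness j=0)
  i=1: ✓ (witness j=1)
  i=2: ✓ (witness j=2)
  i=3: ✓ (witness j=3)
  i=4: ✓ (witness j=4)
  i=5: ✓ (witness j=5)
  i=6: ✓ (witness j=6)
  i=7: ✓ (witness j=7)
Positions where it holds: {0, 1, 2, 3, 4, 5, 6, 7} → 8.

8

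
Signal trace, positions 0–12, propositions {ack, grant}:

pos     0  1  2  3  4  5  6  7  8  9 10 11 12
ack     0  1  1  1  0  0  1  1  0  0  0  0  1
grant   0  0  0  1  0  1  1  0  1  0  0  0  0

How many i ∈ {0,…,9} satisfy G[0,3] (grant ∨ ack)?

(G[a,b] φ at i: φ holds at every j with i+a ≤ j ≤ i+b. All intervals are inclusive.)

1

Evaluate at each i in [0,9]:
  i=0: ✗ (fails at j=0)
  i=1: ✗ (fails at j=4)
  i=2: ✗ (fails at j=4)
  i=3: ✗ (fails at j=4)
  i=4: ✗ (fails at j=4)
  i=5: ✓ (all of [5,8])
  i=6: ✗ (fails at j=9)
  i=7: ✗ (fails at j=9)
  i=8: ✗ (fails at j=9)
  i=9: ✗ (fails at j=9)
Positions where it holds: {5} → 1.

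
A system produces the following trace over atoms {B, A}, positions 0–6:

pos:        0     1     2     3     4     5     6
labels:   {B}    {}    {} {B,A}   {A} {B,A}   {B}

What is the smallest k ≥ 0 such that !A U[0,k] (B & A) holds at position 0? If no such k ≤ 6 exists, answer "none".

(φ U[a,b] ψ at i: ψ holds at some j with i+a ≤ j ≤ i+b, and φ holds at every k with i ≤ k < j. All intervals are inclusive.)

3

Need earliest j ≥ 0 with (B & A), and !A at every k in [0,j-1].
  j=0: rhs fails.
  j=1: rhs fails.
  j=2: rhs fails.
  j=3: rhs holds; lhs holds on [0,2]. k = 3.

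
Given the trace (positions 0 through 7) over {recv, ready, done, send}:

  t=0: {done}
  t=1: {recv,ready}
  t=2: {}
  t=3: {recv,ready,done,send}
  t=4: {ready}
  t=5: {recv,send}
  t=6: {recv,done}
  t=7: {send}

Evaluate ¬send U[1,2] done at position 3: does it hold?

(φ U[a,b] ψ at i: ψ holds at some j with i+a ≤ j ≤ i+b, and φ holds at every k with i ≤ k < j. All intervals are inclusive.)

Does not hold

Need some j in [4,5] with done, and ¬send at every k in [3,j-1].
  j=4: done false.
  j=5: done false.
No j in the window works → until fails.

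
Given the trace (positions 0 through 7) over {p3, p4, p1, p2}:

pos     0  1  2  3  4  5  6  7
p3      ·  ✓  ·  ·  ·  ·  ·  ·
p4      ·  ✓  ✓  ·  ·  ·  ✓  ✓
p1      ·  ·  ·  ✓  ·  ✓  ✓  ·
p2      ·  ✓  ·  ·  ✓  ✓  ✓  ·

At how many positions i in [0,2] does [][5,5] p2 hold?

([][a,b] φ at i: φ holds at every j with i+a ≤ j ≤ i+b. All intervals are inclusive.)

2

Evaluate at each i in [0,2]:
  i=0: ✓ (all of [5,5])
  i=1: ✓ (all of [6,6])
  i=2: ✗ (fails at j=7)
Positions where it holds: {0, 1} → 2.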